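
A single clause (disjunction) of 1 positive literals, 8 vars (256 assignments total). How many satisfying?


Step 1: Total=2^8=256
Step 2: Unsat when all 1 false: 2^7=128
Step 3: Sat=256-128=128

128


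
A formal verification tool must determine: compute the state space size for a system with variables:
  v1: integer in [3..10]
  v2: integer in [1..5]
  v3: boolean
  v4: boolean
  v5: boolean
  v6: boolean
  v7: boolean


State space = product of domain sizes of all variables.
Domain sizes:
  v1 (integer in [3..10]): 8
  v2 (integer in [1..5]): 5
  v3 (boolean): 2
  v4 (boolean): 2
  v5 (boolean): 2
  v6 (boolean): 2
  v7 (boolean): 2
Product = 8 * 5 * 2 * 2 * 2 * 2 * 2 = 1280

1280


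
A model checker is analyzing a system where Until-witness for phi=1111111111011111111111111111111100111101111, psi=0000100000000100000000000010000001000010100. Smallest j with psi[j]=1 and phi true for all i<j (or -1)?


(phi U psi) at 0: need smallest j with psi[j]=1 and phi[i]=1 for all i in [0,j).
Scan from step 0:
  step 0: phi=1, psi=0 -> continue
  step 1: phi=1, psi=0 -> continue
  step 2: phi=1, psi=0 -> continue
  step 3: phi=1, psi=0 -> continue
  step 4: psi=1 and phi held for [0,4) -> witness found
Witness step = 4

4


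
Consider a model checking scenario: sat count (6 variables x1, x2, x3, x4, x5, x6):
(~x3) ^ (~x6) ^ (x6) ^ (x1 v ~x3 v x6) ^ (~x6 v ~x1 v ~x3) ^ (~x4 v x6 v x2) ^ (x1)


CNF with 7 clauses over 6 vars (64 assignments).
An assignment satisfies CNF iff every clause has >=1 true literal.
Check each row (bits = x1,x2,x3,x4,x5,x6; clause T/F shown):
  row 0 [000000]: clauses=TTFTTTF -> 0
  row 1 [000001]: clauses=TFTTTTF -> 0
  row 2 [000010]: clauses=TTFTTTF -> 0
  row 3 [000011]: clauses=TFTTTTF -> 0
  row 4 [000100]: clauses=TTFTTFF -> 0
  (every remaining row is evaluated the same way; all 64 results are listed next)
Full result column, 8 rows per line (x1,x2,x3 fixed per line; x4,x5,x6 runs 000..111 left to right):
  rows 0-7 [x1,x2,x3=000]: 00000000  (ones: 0)
  rows 8-15 [x1,x2,x3=001]: 00000000  (ones: 0)
  rows 16-23 [x1,x2,x3=010]: 00000000  (ones: 0)
  rows 24-31 [x1,x2,x3=011]: 00000000  (ones: 0)
  rows 32-39 [x1,x2,x3=100]: 00000000  (ones: 0)
  rows 40-47 [x1,x2,x3=101]: 00000000  (ones: 0)
  rows 48-55 [x1,x2,x3=110]: 00000000  (ones: 0)
  rows 56-63 [x1,x2,x3=111]: 00000000  (ones: 0)
Satisfying assignments = 0+0+0+0+0+0+0+0 = 0

0


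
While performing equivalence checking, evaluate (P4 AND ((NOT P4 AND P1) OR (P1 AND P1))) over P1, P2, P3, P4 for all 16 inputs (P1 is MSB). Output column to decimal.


Formula: (P4 AND ((NOT P4 AND P1) OR (P1 AND P1))) over P1, P2, P3, P4 (16 rows)
Evaluate each row (bits = P1,P2,P3,P4, MSB first):
  row 0 [0000]: (0 AND ((NOT 0 AND 0) OR (0 AND 0))) -> 0
  row 1 [0001]: (1 AND ((NOT 1 AND 0) OR (0 AND 0))) -> 0
  row 2 [0010]: (0 AND ((NOT 0 AND 0) OR (0 AND 0))) -> 0
  row 3 [0011]: (1 AND ((NOT 1 AND 0) OR (0 AND 0))) -> 0
  row 4 [0100]: (0 AND ((NOT 0 AND 0) OR (0 AND 0))) -> 0
  row 5 [0101]: (1 AND ((NOT 1 AND 0) OR (0 AND 0))) -> 0
  row 6 [0110]: (0 AND ((NOT 0 AND 0) OR (0 AND 0))) -> 0
  row 7 [0111]: (1 AND ((NOT 1 AND 0) OR (0 AND 0))) -> 0
  row 8 [1000]: (0 AND ((NOT 0 AND 1) OR (1 AND 1))) -> 0
  row 9 [1001]: (1 AND ((NOT 1 AND 1) OR (1 AND 1))) -> 1
  row 10 [1010]: (0 AND ((NOT 0 AND 1) OR (1 AND 1))) -> 0
  row 11 [1011]: (1 AND ((NOT 1 AND 1) OR (1 AND 1))) -> 1
  row 12 [1100]: (0 AND ((NOT 0 AND 1) OR (1 AND 1))) -> 0
  row 13 [1101]: (1 AND ((NOT 1 AND 1) OR (1 AND 1))) -> 1
  row 14 [1110]: (0 AND ((NOT 0 AND 1) OR (1 AND 1))) -> 0
  row 15 [1111]: (1 AND ((NOT 1 AND 1) OR (1 AND 1))) -> 1
Full result column, 4 rows per line (P1,P2 fixed per line; P3,P4 runs 00..11 left to right):
  rows 0-3 [P1,P2=00]: 0000  = hex 0
  rows 4-7 [P1,P2=01]: 0000  = hex 0
  rows 8-11 [P1,P2=10]: 0101  = hex 5
  rows 12-15 [P1,P2=11]: 0101  = hex 5
Output column (row 0 .. row 15) = 0000000001010101
Output column grouped in 4s = 0000 0000 0101 0101 = 0x0055
Convert to decimal digit by digit (value = value*16 + digit):
  0 -> 0
  0*16 + 0 = 0
  0*16 + 5 = 5
  5*16 + 5 = 85
Decimal = 85

85


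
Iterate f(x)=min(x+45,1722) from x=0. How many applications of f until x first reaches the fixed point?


Step 1: x=0, cap=1722, increment=45
Step 2: x grows by 45 each step until capped at 1722; fixed point is x=1722
Step 3: iterations = ceil(1722/45) = 39

39


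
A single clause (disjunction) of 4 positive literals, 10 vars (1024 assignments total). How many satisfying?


Step 1: Total=2^10=1024
Step 2: Unsat when all 4 false: 2^6=64
Step 3: Sat=1024-64=960

960


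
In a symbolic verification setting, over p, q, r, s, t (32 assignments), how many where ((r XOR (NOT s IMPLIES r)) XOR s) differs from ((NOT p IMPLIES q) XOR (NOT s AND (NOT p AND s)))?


F1 = ((r XOR (NOT s IMPLIES r)) XOR s)
F2 = ((NOT p IMPLIES q) XOR (NOT s AND (NOT p AND s)))
Evaluate both on each of 32 rows (bits = p,q,r,s,t):
  row 0 [00000]: F1=0 F2=0 -> 0
  row 1 [00001]: F1=0 F2=0 -> 0
  row 2 [00010]: F1=0 F2=0 -> 0
  row 3 [00011]: F1=0 F2=0 -> 0
  row 4 [00100]: F1=0 F2=0 -> 0
  row 5 [00101]: F1=0 F2=0 -> 0
  row 6 [00110]: F1=1 F2=0 (differ) -> 1
  row 7 [00111]: F1=1 F2=0 (differ) -> 1
  row 8 [01000]: F1=0 F2=1 (differ) -> 1
  row 9 [01001]: F1=0 F2=1 (differ) -> 1
  row 10 [01010]: F1=0 F2=1 (differ) -> 1
  row 11 [01011]: F1=0 F2=1 (differ) -> 1
  row 12 [01100]: F1=0 F2=1 (differ) -> 1
  row 13 [01101]: F1=0 F2=1 (differ) -> 1
  row 14 [01110]: F1=1 F2=1 -> 0
  row 15 [01111]: F1=1 F2=1 -> 0
  row 16 [10000]: F1=0 F2=1 (differ) -> 1
  row 17 [10001]: F1=0 F2=1 (differ) -> 1
  row 18 [10010]: F1=0 F2=1 (differ) -> 1
  row 19 [10011]: F1=0 F2=1 (differ) -> 1
  row 20 [10100]: F1=0 F2=1 (differ) -> 1
  row 21 [10101]: F1=0 F2=1 (differ) -> 1
  row 22 [10110]: F1=1 F2=1 -> 0
  row 23 [10111]: F1=1 F2=1 -> 0
  row 24 [11000]: F1=0 F2=1 (differ) -> 1
  row 25 [11001]: F1=0 F2=1 (differ) -> 1
  row 26 [11010]: F1=0 F2=1 (differ) -> 1
  row 27 [11011]: F1=0 F2=1 (differ) -> 1
  row 28 [11100]: F1=0 F2=1 (differ) -> 1
  row 29 [11101]: F1=0 F2=1 (differ) -> 1
  row 30 [11110]: F1=1 F2=1 -> 0
  row 31 [11111]: F1=1 F2=1 -> 0
Full result column, 8 rows per line (p,q fixed per line; r,s,t runs 000..111 left to right):
  rows 0-7 [p,q=00]: 00000011  (ones: 2)
  rows 8-15 [p,q=01]: 11111100  (ones: 6)
  rows 16-23 [p,q=10]: 11111100  (ones: 6)
  rows 24-31 [p,q=11]: 11111100  (ones: 6)
Disagreements = 2+6+6+6 = 20

20


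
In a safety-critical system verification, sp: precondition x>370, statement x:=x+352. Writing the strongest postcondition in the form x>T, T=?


Formula: sp(P, x:=E) = exists old_x. (x = E[old_x/x]) AND P[old_x/x] (old_x is the value of x before the assignment; eliminate old_x by solving x = E[old_x/x] for old_x)
Step 1: Precondition P: x>370, i.e. old_x > 370
Step 2: Assignment gives x = old_x + 352, so old_x = x - 352
Step 3: Substitute into P: x - 352 > 370
Step 4: Simplify: x > 370+352 = 722

722


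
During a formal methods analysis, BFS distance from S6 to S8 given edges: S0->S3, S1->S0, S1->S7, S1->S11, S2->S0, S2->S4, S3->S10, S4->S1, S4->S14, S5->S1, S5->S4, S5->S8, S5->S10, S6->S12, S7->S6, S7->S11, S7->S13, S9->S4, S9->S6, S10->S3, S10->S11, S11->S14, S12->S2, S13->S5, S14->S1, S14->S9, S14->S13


BFS layer-by-layer from S6:
  dist 0: {S6}
  dist 1: {S12}
  dist 2: {S2}
  dist 3: {S0, S4}
  dist 4: {S1, S3, S14}
  dist 5: {S7, S9, S10, S11, S13}
  dist 6: {S5}
  dist 7: {S8}
  -> S8 reached at distance 7
Shortest path length = 7

7


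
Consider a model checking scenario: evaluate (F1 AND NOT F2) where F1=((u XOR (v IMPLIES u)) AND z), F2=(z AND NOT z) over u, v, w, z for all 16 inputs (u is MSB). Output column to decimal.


F1 = ((u XOR (v IMPLIES u)) AND z)
F2 = (z AND NOT z)
Counterexample to F1=>F2 is where F1=1 and F2=0.
Evaluate each row (bits = u,v,w,z, MSB first):
  row 0 [0000]: F1=0 F2=0 -> F1&~F2 -> 0
  row 1 [0001]: F1=1 F2=0 -> F1&~F2 -> 1
  row 2 [0010]: F1=0 F2=0 -> F1&~F2 -> 0
  row 3 [0011]: F1=1 F2=0 -> F1&~F2 -> 1
  row 4 [0100]: F1=0 F2=0 -> F1&~F2 -> 0
  row 5 [0101]: F1=0 F2=0 -> F1&~F2 -> 0
  row 6 [0110]: F1=0 F2=0 -> F1&~F2 -> 0
  row 7 [0111]: F1=0 F2=0 -> F1&~F2 -> 0
  row 8 [1000]: F1=0 F2=0 -> F1&~F2 -> 0
  row 9 [1001]: F1=0 F2=0 -> F1&~F2 -> 0
  row 10 [1010]: F1=0 F2=0 -> F1&~F2 -> 0
  row 11 [1011]: F1=0 F2=0 -> F1&~F2 -> 0
  row 12 [1100]: F1=0 F2=0 -> F1&~F2 -> 0
  row 13 [1101]: F1=0 F2=0 -> F1&~F2 -> 0
  row 14 [1110]: F1=0 F2=0 -> F1&~F2 -> 0
  row 15 [1111]: F1=0 F2=0 -> F1&~F2 -> 0
Full result column, 4 rows per line (u,v fixed per line; w,z runs 00..11 left to right):
  rows 0-3 [u,v=00]: 0101  = hex 5
  rows 4-7 [u,v=01]: 0000  = hex 0
  rows 8-11 [u,v=10]: 0000  = hex 0
  rows 12-15 [u,v=11]: 0000  = hex 0
Counterexample vector (row 0 .. row 15) = 0101000000000000
Output column grouped in 4s = 0101 0000 0000 0000 = 0x5000
Convert to decimal digit by digit (value = value*16 + digit):
  5 -> 5
  5*16 + 0 = 80
  80*16 + 0 = 1280
  1280*16 + 0 = 20480
Decimal = 20480

20480


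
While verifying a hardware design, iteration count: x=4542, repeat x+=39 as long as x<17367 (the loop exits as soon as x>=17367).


Step 1: x goes from 4542 toward 17367 by 39; the body runs while x<17367, so iterations = ceil((bound-start)/step)
Step 2: Distance=12825
Step 3: ceil(12825/39)=329

329


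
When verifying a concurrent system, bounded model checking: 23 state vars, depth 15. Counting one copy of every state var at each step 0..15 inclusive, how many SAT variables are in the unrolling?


BMC unrolls to depth k, creating one copy of each state var for steps 0..k.
Step count = 15 + 1 = 16 (steps 0 through 15)
Vars per step = 23
Total = 23 * 16 = 368

368


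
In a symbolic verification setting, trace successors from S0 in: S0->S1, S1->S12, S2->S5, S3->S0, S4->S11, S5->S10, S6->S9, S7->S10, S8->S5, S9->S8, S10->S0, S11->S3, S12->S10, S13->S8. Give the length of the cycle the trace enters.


Trace from S0 until a state repeats:
  S0 -> S1 -> S12 -> S10 -> S0
S0 first seen at step 0, revisited at step 4.
Cycle length = 4 - 0 = 4

4


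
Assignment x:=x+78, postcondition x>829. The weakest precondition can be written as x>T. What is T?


Formula: wp(x:=E, P) = P[E/x] (substitute E for x in postcondition)
Step 1: Postcondition: x>829
Step 2: Substitute x+78 for x: x+78>829
Step 3: Solve for x: x > 829-78 = 751

751


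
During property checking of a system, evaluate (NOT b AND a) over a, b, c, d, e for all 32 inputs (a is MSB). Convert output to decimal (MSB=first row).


Formula: (NOT b AND a) over a, b, c, d, e (32 rows)
Evaluate each row (bits = a,b,c,d,e, MSB first):
  row 0 [00000]: (NOT 0 AND 0) -> 0
  row 1 [00001]: (NOT 0 AND 0) -> 0
  row 2 [00010]: (NOT 0 AND 0) -> 0
  row 3 [00011]: (NOT 0 AND 0) -> 0
  row 4 [00100]: (NOT 0 AND 0) -> 0
  row 5 [00101]: (NOT 0 AND 0) -> 0
  row 6 [00110]: (NOT 0 AND 0) -> 0
  row 7 [00111]: (NOT 0 AND 0) -> 0
  row 8 [01000]: (NOT 1 AND 0) -> 0
  row 9 [01001]: (NOT 1 AND 0) -> 0
  row 10 [01010]: (NOT 1 AND 0) -> 0
  row 11 [01011]: (NOT 1 AND 0) -> 0
  row 12 [01100]: (NOT 1 AND 0) -> 0
  row 13 [01101]: (NOT 1 AND 0) -> 0
  row 14 [01110]: (NOT 1 AND 0) -> 0
  row 15 [01111]: (NOT 1 AND 0) -> 0
  row 16 [10000]: (NOT 0 AND 1) -> 1
  row 17 [10001]: (NOT 0 AND 1) -> 1
  row 18 [10010]: (NOT 0 AND 1) -> 1
  row 19 [10011]: (NOT 0 AND 1) -> 1
  row 20 [10100]: (NOT 0 AND 1) -> 1
  row 21 [10101]: (NOT 0 AND 1) -> 1
  row 22 [10110]: (NOT 0 AND 1) -> 1
  row 23 [10111]: (NOT 0 AND 1) -> 1
  row 24 [11000]: (NOT 1 AND 1) -> 0
  row 25 [11001]: (NOT 1 AND 1) -> 0
  row 26 [11010]: (NOT 1 AND 1) -> 0
  row 27 [11011]: (NOT 1 AND 1) -> 0
  row 28 [11100]: (NOT 1 AND 1) -> 0
  row 29 [11101]: (NOT 1 AND 1) -> 0
  row 30 [11110]: (NOT 1 AND 1) -> 0
  row 31 [11111]: (NOT 1 AND 1) -> 0
Full result column, 4 rows per line (a,b,c fixed per line; d,e runs 00..11 left to right):
  rows 0-3 [a,b,c=000]: 0000  = hex 0
  rows 4-7 [a,b,c=001]: 0000  = hex 0
  rows 8-11 [a,b,c=010]: 0000  = hex 0
  rows 12-15 [a,b,c=011]: 0000  = hex 0
  rows 16-19 [a,b,c=100]: 1111  = hex F
  rows 20-23 [a,b,c=101]: 1111  = hex F
  rows 24-27 [a,b,c=110]: 0000  = hex 0
  rows 28-31 [a,b,c=111]: 0000  = hex 0
Output column (row 0 .. row 31) = 00000000000000001111111100000000
Output column grouped in 4s = 0000 0000 0000 0000 1111 1111 0000 0000 = 0x0000FF00
Convert to decimal digit by digit (value = value*16 + digit):
  0 -> 0
  0*16 + 0 = 0
  0*16 + 0 = 0
  0*16 + 0 = 0
  0*16 + 15 (F) = 15
  15*16 + 15 (F) = 255
  255*16 + 0 = 4080
  4080*16 + 0 = 65280
Decimal = 65280

65280


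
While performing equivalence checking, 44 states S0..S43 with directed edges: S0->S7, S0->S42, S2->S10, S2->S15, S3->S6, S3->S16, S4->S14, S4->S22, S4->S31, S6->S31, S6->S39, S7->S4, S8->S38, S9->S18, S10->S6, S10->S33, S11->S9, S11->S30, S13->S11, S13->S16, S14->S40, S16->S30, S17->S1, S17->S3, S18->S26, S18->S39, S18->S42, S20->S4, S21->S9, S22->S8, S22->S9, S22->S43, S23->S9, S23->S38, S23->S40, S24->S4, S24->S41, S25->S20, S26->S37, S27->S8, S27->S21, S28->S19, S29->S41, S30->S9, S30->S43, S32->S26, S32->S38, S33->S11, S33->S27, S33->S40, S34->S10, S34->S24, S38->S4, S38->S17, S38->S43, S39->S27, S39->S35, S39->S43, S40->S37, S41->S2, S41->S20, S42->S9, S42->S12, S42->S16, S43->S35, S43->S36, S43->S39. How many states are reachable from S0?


BFS from S0:
  layer 0: {S0}
  layer 1: {S7, S42}
  layer 2: {S4, S9, S12, S16}
  layer 3: {S14, S18, S22, S30, S31}
  layer 4: {S8, S26, S39, S40, S43}
  layer 5: {S27, S35, S36, S37, S38}
  layer 6: {S17, S21}
  layer 7: {S1, S3}
  layer 8: {S6}
Reachable set: {S0, S1, S3, S4, S6, S7, S8, S9, S12, S14, S16, S17, S18, S21, S22, S26, S27, S30, S31, S35, S36, S37, S38, S39, S40, S42, S43}
Count = 27

27


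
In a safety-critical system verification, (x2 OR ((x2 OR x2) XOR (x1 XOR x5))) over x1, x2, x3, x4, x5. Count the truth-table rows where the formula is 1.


Formula: (x2 OR ((x2 OR x2) XOR (x1 XOR x5))) over 5 vars (32 rows)
Evaluate each row (x1, x2, x3, x4, x5 as bits, MSB first):
  row 0 [00000]: (0 OR ((0 OR 0) XOR (0 XOR 0))) -> 0
  row 1 [00001]: (0 OR ((0 OR 0) XOR (0 XOR 1))) -> 1
  row 2 [00010]: (0 OR ((0 OR 0) XOR (0 XOR 0))) -> 0
  row 3 [00011]: (0 OR ((0 OR 0) XOR (0 XOR 1))) -> 1
  row 4 [00100]: (0 OR ((0 OR 0) XOR (0 XOR 0))) -> 0
  row 5 [00101]: (0 OR ((0 OR 0) XOR (0 XOR 1))) -> 1
  row 6 [00110]: (0 OR ((0 OR 0) XOR (0 XOR 0))) -> 0
  row 7 [00111]: (0 OR ((0 OR 0) XOR (0 XOR 1))) -> 1
  row 8 [01000]: (1 OR ((1 OR 1) XOR (0 XOR 0))) -> 1
  row 9 [01001]: (1 OR ((1 OR 1) XOR (0 XOR 1))) -> 1
  row 10 [01010]: (1 OR ((1 OR 1) XOR (0 XOR 0))) -> 1
  row 11 [01011]: (1 OR ((1 OR 1) XOR (0 XOR 1))) -> 1
  row 12 [01100]: (1 OR ((1 OR 1) XOR (0 XOR 0))) -> 1
  row 13 [01101]: (1 OR ((1 OR 1) XOR (0 XOR 1))) -> 1
  row 14 [01110]: (1 OR ((1 OR 1) XOR (0 XOR 0))) -> 1
  row 15 [01111]: (1 OR ((1 OR 1) XOR (0 XOR 1))) -> 1
  row 16 [10000]: (0 OR ((0 OR 0) XOR (1 XOR 0))) -> 1
  row 17 [10001]: (0 OR ((0 OR 0) XOR (1 XOR 1))) -> 0
  row 18 [10010]: (0 OR ((0 OR 0) XOR (1 XOR 0))) -> 1
  row 19 [10011]: (0 OR ((0 OR 0) XOR (1 XOR 1))) -> 0
  row 20 [10100]: (0 OR ((0 OR 0) XOR (1 XOR 0))) -> 1
  row 21 [10101]: (0 OR ((0 OR 0) XOR (1 XOR 1))) -> 0
  row 22 [10110]: (0 OR ((0 OR 0) XOR (1 XOR 0))) -> 1
  row 23 [10111]: (0 OR ((0 OR 0) XOR (1 XOR 1))) -> 0
  row 24 [11000]: (1 OR ((1 OR 1) XOR (1 XOR 0))) -> 1
  row 25 [11001]: (1 OR ((1 OR 1) XOR (1 XOR 1))) -> 1
  row 26 [11010]: (1 OR ((1 OR 1) XOR (1 XOR 0))) -> 1
  row 27 [11011]: (1 OR ((1 OR 1) XOR (1 XOR 1))) -> 1
  row 28 [11100]: (1 OR ((1 OR 1) XOR (1 XOR 0))) -> 1
  row 29 [11101]: (1 OR ((1 OR 1) XOR (1 XOR 1))) -> 1
  row 30 [11110]: (1 OR ((1 OR 1) XOR (1 XOR 0))) -> 1
  row 31 [11111]: (1 OR ((1 OR 1) XOR (1 XOR 1))) -> 1
Full result column, 8 rows per line (x1,x2 fixed per line; x3,x4,x5 runs 000..111 left to right):
  rows 0-7 [x1,x2=00]: 01010101  (ones: 4)
  rows 8-15 [x1,x2=01]: 11111111  (ones: 8)
  rows 16-23 [x1,x2=10]: 10101010  (ones: 4)
  rows 24-31 [x1,x2=11]: 11111111  (ones: 8)
Count of 1-rows = 4+8+4+8 = 24

24


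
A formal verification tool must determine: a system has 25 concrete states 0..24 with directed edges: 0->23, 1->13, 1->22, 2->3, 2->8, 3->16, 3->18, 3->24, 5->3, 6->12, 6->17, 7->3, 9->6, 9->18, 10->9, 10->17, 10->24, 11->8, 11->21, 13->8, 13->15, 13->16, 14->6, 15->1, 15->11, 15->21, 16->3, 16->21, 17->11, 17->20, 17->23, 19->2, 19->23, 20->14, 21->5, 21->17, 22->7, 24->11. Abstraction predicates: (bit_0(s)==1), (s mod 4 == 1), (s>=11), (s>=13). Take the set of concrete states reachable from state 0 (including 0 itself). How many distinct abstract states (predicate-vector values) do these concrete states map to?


BFS from 0:
Concrete reachable: {0, 23}
Abstract via predicates (bit_0(s)==1), (s mod 4 == 1), (s>=11), (s>=13):
  (0,0,0,0) <- {0}
  (1,0,1,1) <- {23}
Distinct abstract states = 2

2


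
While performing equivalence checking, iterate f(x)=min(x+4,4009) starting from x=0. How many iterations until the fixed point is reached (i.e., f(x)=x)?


Step 1: x=0, cap=4009, increment=4
Step 2: x grows by 4 each step until capped at 4009; fixed point is x=4009
Step 3: iterations = ceil(4009/4) = 1003

1003


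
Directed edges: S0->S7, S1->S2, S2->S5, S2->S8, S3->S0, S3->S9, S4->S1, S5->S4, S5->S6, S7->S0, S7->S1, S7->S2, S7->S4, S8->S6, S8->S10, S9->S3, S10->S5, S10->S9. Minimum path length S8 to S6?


BFS layer-by-layer from S8:
  dist 0: {S8}
  dist 1: {S6, S10}
  -> S6 reached at distance 1
Shortest path length = 1

1


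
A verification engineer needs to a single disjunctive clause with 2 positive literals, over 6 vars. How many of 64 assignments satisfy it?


Step 1: Total=2^6=64
Step 2: Unsat when all 2 false: 2^4=16
Step 3: Sat=64-16=48

48


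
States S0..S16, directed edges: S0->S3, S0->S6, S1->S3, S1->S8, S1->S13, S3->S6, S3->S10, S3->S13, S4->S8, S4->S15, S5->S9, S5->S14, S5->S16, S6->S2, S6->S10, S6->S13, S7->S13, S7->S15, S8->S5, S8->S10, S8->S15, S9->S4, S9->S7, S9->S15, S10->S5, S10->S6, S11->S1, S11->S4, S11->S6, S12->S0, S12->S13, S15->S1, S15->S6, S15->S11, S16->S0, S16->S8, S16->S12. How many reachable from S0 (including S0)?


BFS from S0:
  layer 0: {S0}
  layer 1: {S3, S6}
  layer 2: {S2, S10, S13}
  layer 3: {S5}
  layer 4: {S9, S14, S16}
  layer 5: {S4, S7, S8, S12, S15}
  layer 6: {S1, S11}
Reachable set: {S0, S1, S2, S3, S4, S5, S6, S7, S8, S9, S10, S11, S12, S13, S14, S15, S16}
Count = 17

17


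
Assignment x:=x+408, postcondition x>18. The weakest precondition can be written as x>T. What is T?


Formula: wp(x:=E, P) = P[E/x] (substitute E for x in postcondition)
Step 1: Postcondition: x>18
Step 2: Substitute x+408 for x: x+408>18
Step 3: Solve for x: x > 18-408 = -390

-390


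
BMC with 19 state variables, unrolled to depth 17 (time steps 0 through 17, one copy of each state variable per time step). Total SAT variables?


BMC unrolls to depth k, creating one copy of each state var for steps 0..k.
Step count = 17 + 1 = 18 (steps 0 through 17)
Vars per step = 19
Total = 19 * 18 = 342

342


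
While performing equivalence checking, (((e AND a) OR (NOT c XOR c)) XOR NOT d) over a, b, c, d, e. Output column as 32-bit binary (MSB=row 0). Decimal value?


Formula: (((e AND a) OR (NOT c XOR c)) XOR NOT d) over a, b, c, d, e (32 rows)
Evaluate each row (bits = a,b,c,d,e, MSB first):
  row 0 [00000]: (((0 AND 0) OR (NOT 0 XOR 0)) XOR NOT 0) -> 0
  row 1 [00001]: (((1 AND 0) OR (NOT 0 XOR 0)) XOR NOT 0) -> 0
  row 2 [00010]: (((0 AND 0) OR (NOT 0 XOR 0)) XOR NOT 1) -> 1
  row 3 [00011]: (((1 AND 0) OR (NOT 0 XOR 0)) XOR NOT 1) -> 1
  row 4 [00100]: (((0 AND 0) OR (NOT 1 XOR 1)) XOR NOT 0) -> 0
  row 5 [00101]: (((1 AND 0) OR (NOT 1 XOR 1)) XOR NOT 0) -> 0
  row 6 [00110]: (((0 AND 0) OR (NOT 1 XOR 1)) XOR NOT 1) -> 1
  row 7 [00111]: (((1 AND 0) OR (NOT 1 XOR 1)) XOR NOT 1) -> 1
  row 8 [01000]: (((0 AND 0) OR (NOT 0 XOR 0)) XOR NOT 0) -> 0
  row 9 [01001]: (((1 AND 0) OR (NOT 0 XOR 0)) XOR NOT 0) -> 0
  row 10 [01010]: (((0 AND 0) OR (NOT 0 XOR 0)) XOR NOT 1) -> 1
  row 11 [01011]: (((1 AND 0) OR (NOT 0 XOR 0)) XOR NOT 1) -> 1
  row 12 [01100]: (((0 AND 0) OR (NOT 1 XOR 1)) XOR NOT 0) -> 0
  row 13 [01101]: (((1 AND 0) OR (NOT 1 XOR 1)) XOR NOT 0) -> 0
  row 14 [01110]: (((0 AND 0) OR (NOT 1 XOR 1)) XOR NOT 1) -> 1
  row 15 [01111]: (((1 AND 0) OR (NOT 1 XOR 1)) XOR NOT 1) -> 1
  row 16 [10000]: (((0 AND 1) OR (NOT 0 XOR 0)) XOR NOT 0) -> 0
  row 17 [10001]: (((1 AND 1) OR (NOT 0 XOR 0)) XOR NOT 0) -> 0
  row 18 [10010]: (((0 AND 1) OR (NOT 0 XOR 0)) XOR NOT 1) -> 1
  row 19 [10011]: (((1 AND 1) OR (NOT 0 XOR 0)) XOR NOT 1) -> 1
  row 20 [10100]: (((0 AND 1) OR (NOT 1 XOR 1)) XOR NOT 0) -> 0
  row 21 [10101]: (((1 AND 1) OR (NOT 1 XOR 1)) XOR NOT 0) -> 0
  row 22 [10110]: (((0 AND 1) OR (NOT 1 XOR 1)) XOR NOT 1) -> 1
  row 23 [10111]: (((1 AND 1) OR (NOT 1 XOR 1)) XOR NOT 1) -> 1
  row 24 [11000]: (((0 AND 1) OR (NOT 0 XOR 0)) XOR NOT 0) -> 0
  row 25 [11001]: (((1 AND 1) OR (NOT 0 XOR 0)) XOR NOT 0) -> 0
  row 26 [11010]: (((0 AND 1) OR (NOT 0 XOR 0)) XOR NOT 1) -> 1
  row 27 [11011]: (((1 AND 1) OR (NOT 0 XOR 0)) XOR NOT 1) -> 1
  row 28 [11100]: (((0 AND 1) OR (NOT 1 XOR 1)) XOR NOT 0) -> 0
  row 29 [11101]: (((1 AND 1) OR (NOT 1 XOR 1)) XOR NOT 0) -> 0
  row 30 [11110]: (((0 AND 1) OR (NOT 1 XOR 1)) XOR NOT 1) -> 1
  row 31 [11111]: (((1 AND 1) OR (NOT 1 XOR 1)) XOR NOT 1) -> 1
Full result column, 4 rows per line (a,b,c fixed per line; d,e runs 00..11 left to right):
  rows 0-3 [a,b,c=000]: 0011  = hex 3
  rows 4-7 [a,b,c=001]: 0011  = hex 3
  rows 8-11 [a,b,c=010]: 0011  = hex 3
  rows 12-15 [a,b,c=011]: 0011  = hex 3
  rows 16-19 [a,b,c=100]: 0011  = hex 3
  rows 20-23 [a,b,c=101]: 0011  = hex 3
  rows 24-27 [a,b,c=110]: 0011  = hex 3
  rows 28-31 [a,b,c=111]: 0011  = hex 3
Output column (row 0 .. row 31) = 00110011001100110011001100110011
Output column grouped in 4s = 0011 0011 0011 0011 0011 0011 0011 0011 = 0x33333333
Convert to decimal digit by digit (value = value*16 + digit):
  3 -> 3
  3*16 + 3 = 51
  51*16 + 3 = 819
  819*16 + 3 = 13107
  13107*16 + 3 = 209715
  209715*16 + 3 = 3355443
  3355443*16 + 3 = 53687091
  53687091*16 + 3 = 858993459
Decimal = 858993459

858993459


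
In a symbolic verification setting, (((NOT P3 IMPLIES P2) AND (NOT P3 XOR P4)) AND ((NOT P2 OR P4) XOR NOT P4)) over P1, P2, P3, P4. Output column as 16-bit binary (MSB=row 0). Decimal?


Formula: (((NOT P3 IMPLIES P2) AND (NOT P3 XOR P4)) AND ((NOT P2 OR P4) XOR NOT P4)) over P1, P2, P3, P4 (16 rows)
Evaluate each row (bits = P1,P2,P3,P4, MSB first):
  row 0 [0000]: (((NOT 0 IMPLIES 0) AND (NOT 0 XOR 0)) AND ((NOT 0 OR 0) XOR NOT 0)) -> 0
  row 1 [0001]: (((NOT 0 IMPLIES 0) AND (NOT 0 XOR 1)) AND ((NOT 0 OR 1) XOR NOT 1)) -> 0
  row 2 [0010]: (((NOT 1 IMPLIES 0) AND (NOT 1 XOR 0)) AND ((NOT 0 OR 0) XOR NOT 0)) -> 0
  row 3 [0011]: (((NOT 1 IMPLIES 0) AND (NOT 1 XOR 1)) AND ((NOT 0 OR 1) XOR NOT 1)) -> 1
  row 4 [0100]: (((NOT 0 IMPLIES 1) AND (NOT 0 XOR 0)) AND ((NOT 1 OR 0) XOR NOT 0)) -> 1
  row 5 [0101]: (((NOT 0 IMPLIES 1) AND (NOT 0 XOR 1)) AND ((NOT 1 OR 1) XOR NOT 1)) -> 0
  row 6 [0110]: (((NOT 1 IMPLIES 1) AND (NOT 1 XOR 0)) AND ((NOT 1 OR 0) XOR NOT 0)) -> 0
  row 7 [0111]: (((NOT 1 IMPLIES 1) AND (NOT 1 XOR 1)) AND ((NOT 1 OR 1) XOR NOT 1)) -> 1
  row 8 [1000]: (((NOT 0 IMPLIES 0) AND (NOT 0 XOR 0)) AND ((NOT 0 OR 0) XOR NOT 0)) -> 0
  row 9 [1001]: (((NOT 0 IMPLIES 0) AND (NOT 0 XOR 1)) AND ((NOT 0 OR 1) XOR NOT 1)) -> 0
  row 10 [1010]: (((NOT 1 IMPLIES 0) AND (NOT 1 XOR 0)) AND ((NOT 0 OR 0) XOR NOT 0)) -> 0
  row 11 [1011]: (((NOT 1 IMPLIES 0) AND (NOT 1 XOR 1)) AND ((NOT 0 OR 1) XOR NOT 1)) -> 1
  row 12 [1100]: (((NOT 0 IMPLIES 1) AND (NOT 0 XOR 0)) AND ((NOT 1 OR 0) XOR NOT 0)) -> 1
  row 13 [1101]: (((NOT 0 IMPLIES 1) AND (NOT 0 XOR 1)) AND ((NOT 1 OR 1) XOR NOT 1)) -> 0
  row 14 [1110]: (((NOT 1 IMPLIES 1) AND (NOT 1 XOR 0)) AND ((NOT 1 OR 0) XOR NOT 0)) -> 0
  row 15 [1111]: (((NOT 1 IMPLIES 1) AND (NOT 1 XOR 1)) AND ((NOT 1 OR 1) XOR NOT 1)) -> 1
Full result column, 4 rows per line (P1,P2 fixed per line; P3,P4 runs 00..11 left to right):
  rows 0-3 [P1,P2=00]: 0001  = hex 1
  rows 4-7 [P1,P2=01]: 1001  = hex 9
  rows 8-11 [P1,P2=10]: 0001  = hex 1
  rows 12-15 [P1,P2=11]: 1001  = hex 9
Output column (row 0 .. row 15) = 0001100100011001
Output column grouped in 4s = 0001 1001 0001 1001 = 0x1919
Convert to decimal digit by digit (value = value*16 + digit):
  1 -> 1
  1*16 + 9 = 25
  25*16 + 1 = 401
  401*16 + 9 = 6425
Decimal = 6425

6425


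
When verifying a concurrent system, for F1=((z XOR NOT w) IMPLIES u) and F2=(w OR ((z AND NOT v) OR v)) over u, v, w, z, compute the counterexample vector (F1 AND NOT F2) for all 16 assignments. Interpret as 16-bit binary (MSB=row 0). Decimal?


F1 = ((z XOR NOT w) IMPLIES u)
F2 = (w OR ((z AND NOT v) OR v))
Counterexample to F1=>F2 is where F1=1 and F2=0.
Evaluate each row (bits = u,v,w,z, MSB first):
  row 0 [0000]: F1=0 F2=0 -> F1&~F2 -> 0
  row 1 [0001]: F1=1 F2=1 -> F1&~F2 -> 0
  row 2 [0010]: F1=1 F2=1 -> F1&~F2 -> 0
  row 3 [0011]: F1=0 F2=1 -> F1&~F2 -> 0
  row 4 [0100]: F1=0 F2=1 -> F1&~F2 -> 0
  row 5 [0101]: F1=1 F2=1 -> F1&~F2 -> 0
  row 6 [0110]: F1=1 F2=1 -> F1&~F2 -> 0
  row 7 [0111]: F1=0 F2=1 -> F1&~F2 -> 0
  row 8 [1000]: F1=1 F2=0 -> F1&~F2 -> 1
  row 9 [1001]: F1=1 F2=1 -> F1&~F2 -> 0
  row 10 [1010]: F1=1 F2=1 -> F1&~F2 -> 0
  row 11 [1011]: F1=1 F2=1 -> F1&~F2 -> 0
  row 12 [1100]: F1=1 F2=1 -> F1&~F2 -> 0
  row 13 [1101]: F1=1 F2=1 -> F1&~F2 -> 0
  row 14 [1110]: F1=1 F2=1 -> F1&~F2 -> 0
  row 15 [1111]: F1=1 F2=1 -> F1&~F2 -> 0
Full result column, 4 rows per line (u,v fixed per line; w,z runs 00..11 left to right):
  rows 0-3 [u,v=00]: 0000  = hex 0
  rows 4-7 [u,v=01]: 0000  = hex 0
  rows 8-11 [u,v=10]: 1000  = hex 8
  rows 12-15 [u,v=11]: 0000  = hex 0
Counterexample vector (row 0 .. row 15) = 0000000010000000
Output column grouped in 4s = 0000 0000 1000 0000 = 0x0080
Convert to decimal digit by digit (value = value*16 + digit):
  0 -> 0
  0*16 + 0 = 0
  0*16 + 8 = 8
  8*16 + 0 = 128
Decimal = 128

128


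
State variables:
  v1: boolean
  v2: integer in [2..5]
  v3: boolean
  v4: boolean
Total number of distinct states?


State space = product of domain sizes of all variables.
Domain sizes:
  v1 (boolean): 2
  v2 (integer in [2..5]): 4
  v3 (boolean): 2
  v4 (boolean): 2
Product = 2 * 4 * 2 * 2 = 32

32


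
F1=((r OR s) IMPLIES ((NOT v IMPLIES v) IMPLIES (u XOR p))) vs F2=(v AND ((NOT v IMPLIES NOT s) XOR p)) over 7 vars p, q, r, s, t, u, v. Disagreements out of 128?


F1 = ((r OR s) IMPLIES ((NOT v IMPLIES v) IMPLIES (u XOR p)))
F2 = (v AND ((NOT v IMPLIES NOT s) XOR p))
Evaluate both on each of 128 rows (bits = p,q,r,s,t,u,v):
  row 0 [0000000]: F1=1 F2=0 (differ) -> 1
  row 1 [0000001]: F1=1 F2=1 -> 0
  row 2 [0000010]: F1=1 F2=0 (differ) -> 1
  row 3 [0000011]: F1=1 F2=1 -> 0
  row 4 [0000100]: F1=1 F2=0 (differ) -> 1
  (every remaining row is evaluated the same way; all 128 results are listed next)
Full result column, 8 rows per line (p,q,r,s fixed per line; t,u,v runs 000..111 left to right):
  rows 0-7 [p,q,r,s=0000]: 10101010  (ones: 4)
  rows 8-15 [p,q,r,s=0001]: 11101110  (ones: 6)
  rows 16-23 [p,q,r,s=0010]: 11101110  (ones: 6)
  rows 24-31 [p,q,r,s=0011]: 11101110  (ones: 6)
  rows 32-39 [p,q,r,s=0100]: 10101010  (ones: 4)
  rows 40-47 [p,q,r,s=0101]: 11101110  (ones: 6)
  rows 48-55 [p,q,r,s=0110]: 11101110  (ones: 6)
  rows 56-63 [p,q,r,s=0111]: 11101110  (ones: 6)
  rows 64-71 [p,q,r,s=1000]: 11111111  (ones: 8)
  rows 72-79 [p,q,r,s=1001]: 11101110  (ones: 6)
  rows 80-87 [p,q,r,s=1010]: 11101110  (ones: 6)
  rows 88-95 [p,q,r,s=1011]: 11101110  (ones: 6)
  rows 96-103 [p,q,r,s=1100]: 11111111  (ones: 8)
  rows 104-111 [p,q,r,s=1101]: 11101110  (ones: 6)
  rows 112-119 [p,q,r,s=1110]: 11101110  (ones: 6)
  rows 120-127 [p,q,r,s=1111]: 11101110  (ones: 6)
Disagreements = 4+6+6+6+4+6+6+6+8+6+6+6+8+6+6+6 = 96

96


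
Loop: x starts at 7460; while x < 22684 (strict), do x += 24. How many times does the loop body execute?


Step 1: x goes from 7460 toward 22684 by 24; the body runs while x<22684, so iterations = ceil((bound-start)/step)
Step 2: Distance=15224
Step 3: ceil(15224/24)=635

635


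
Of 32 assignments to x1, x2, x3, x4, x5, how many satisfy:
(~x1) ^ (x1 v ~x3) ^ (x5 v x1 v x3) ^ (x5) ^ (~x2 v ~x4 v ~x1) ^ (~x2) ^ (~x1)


CNF with 7 clauses over 5 vars (32 assignments).
An assignment satisfies CNF iff every clause has >=1 true literal.
Check each row (bits = x1,x2,x3,x4,x5; clause T/F shown):
  row 0 [00000]: clauses=TTFFTTT -> 0
  row 1 [00001]: clauses=TTTTTTT -> 1
  row 2 [00010]: clauses=TTFFTTT -> 0
  row 3 [00011]: clauses=TTTTTTT -> 1
  row 4 [00100]: clauses=TFTFTTT -> 0
  row 5 [00101]: clauses=TFTTTTT -> 0
  row 6 [00110]: clauses=TFTFTTT -> 0
  row 7 [00111]: clauses=TFTTTTT -> 0
  row 8 [01000]: clauses=TTFFTFT -> 0
  row 9 [01001]: clauses=TTTTTFT -> 0
  row 10 [01010]: clauses=TTFFTFT -> 0
  row 11 [01011]: clauses=TTTTTFT -> 0
  row 12 [01100]: clauses=TFTFTFT -> 0
  row 13 [01101]: clauses=TFTTTFT -> 0
  row 14 [01110]: clauses=TFTFTFT -> 0
  row 15 [01111]: clauses=TFTTTFT -> 0
  row 16 [10000]: clauses=FTTFTTF -> 0
  row 17 [10001]: clauses=FTTTTTF -> 0
  row 18 [10010]: clauses=FTTFTTF -> 0
  row 19 [10011]: clauses=FTTTTTF -> 0
  row 20 [10100]: clauses=FTTFTTF -> 0
  row 21 [10101]: clauses=FTTTTTF -> 0
  row 22 [10110]: clauses=FTTFTTF -> 0
  row 23 [10111]: clauses=FTTTTTF -> 0
  row 24 [11000]: clauses=FTTFTFF -> 0
  row 25 [11001]: clauses=FTTTTFF -> 0
  row 26 [11010]: clauses=FTTFFFF -> 0
  row 27 [11011]: clauses=FTTTFFF -> 0
  row 28 [11100]: clauses=FTTFTFF -> 0
  row 29 [11101]: clauses=FTTTTFF -> 0
  row 30 [11110]: clauses=FTTFFFF -> 0
  row 31 [11111]: clauses=FTTTFFF -> 0
Full result column, 8 rows per line (x1,x2 fixed per line; x3,x4,x5 runs 000..111 left to right):
  rows 0-7 [x1,x2=00]: 01010000  (ones: 2)
  rows 8-15 [x1,x2=01]: 00000000  (ones: 0)
  rows 16-23 [x1,x2=10]: 00000000  (ones: 0)
  rows 24-31 [x1,x2=11]: 00000000  (ones: 0)
Satisfying assignments = 2+0+0+0 = 2

2


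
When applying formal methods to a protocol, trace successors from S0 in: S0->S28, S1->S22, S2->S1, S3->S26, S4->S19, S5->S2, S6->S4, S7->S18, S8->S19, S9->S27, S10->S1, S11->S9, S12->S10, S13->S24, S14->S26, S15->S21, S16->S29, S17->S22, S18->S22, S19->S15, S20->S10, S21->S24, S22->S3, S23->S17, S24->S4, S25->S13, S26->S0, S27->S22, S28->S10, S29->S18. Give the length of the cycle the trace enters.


Trace from S0 until a state repeats:
  S0 -> S28 -> S10 -> S1 -> S22 -> S3 -> S26 -> S0
S0 first seen at step 0, revisited at step 7.
Cycle length = 7 - 0 = 7

7


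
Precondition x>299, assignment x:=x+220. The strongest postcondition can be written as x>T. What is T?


Formula: sp(P, x:=E) = exists old_x. (x = E[old_x/x]) AND P[old_x/x] (old_x is the value of x before the assignment; eliminate old_x by solving x = E[old_x/x] for old_x)
Step 1: Precondition P: x>299, i.e. old_x > 299
Step 2: Assignment gives x = old_x + 220, so old_x = x - 220
Step 3: Substitute into P: x - 220 > 299
Step 4: Simplify: x > 299+220 = 519

519


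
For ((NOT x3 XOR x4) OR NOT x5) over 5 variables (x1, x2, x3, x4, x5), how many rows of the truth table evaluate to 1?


Formula: ((NOT x3 XOR x4) OR NOT x5) over 5 vars (32 rows)
Evaluate each row (x1, x2, x3, x4, x5 as bits, MSB first):
  row 0 [00000]: ((NOT 0 XOR 0) OR NOT 0) -> 1
  row 1 [00001]: ((NOT 0 XOR 0) OR NOT 1) -> 1
  row 2 [00010]: ((NOT 0 XOR 1) OR NOT 0) -> 1
  row 3 [00011]: ((NOT 0 XOR 1) OR NOT 1) -> 0
  row 4 [00100]: ((NOT 1 XOR 0) OR NOT 0) -> 1
  row 5 [00101]: ((NOT 1 XOR 0) OR NOT 1) -> 0
  row 6 [00110]: ((NOT 1 XOR 1) OR NOT 0) -> 1
  row 7 [00111]: ((NOT 1 XOR 1) OR NOT 1) -> 1
  row 8 [01000]: ((NOT 0 XOR 0) OR NOT 0) -> 1
  row 9 [01001]: ((NOT 0 XOR 0) OR NOT 1) -> 1
  row 10 [01010]: ((NOT 0 XOR 1) OR NOT 0) -> 1
  row 11 [01011]: ((NOT 0 XOR 1) OR NOT 1) -> 0
  row 12 [01100]: ((NOT 1 XOR 0) OR NOT 0) -> 1
  row 13 [01101]: ((NOT 1 XOR 0) OR NOT 1) -> 0
  row 14 [01110]: ((NOT 1 XOR 1) OR NOT 0) -> 1
  row 15 [01111]: ((NOT 1 XOR 1) OR NOT 1) -> 1
  row 16 [10000]: ((NOT 0 XOR 0) OR NOT 0) -> 1
  row 17 [10001]: ((NOT 0 XOR 0) OR NOT 1) -> 1
  row 18 [10010]: ((NOT 0 XOR 1) OR NOT 0) -> 1
  row 19 [10011]: ((NOT 0 XOR 1) OR NOT 1) -> 0
  row 20 [10100]: ((NOT 1 XOR 0) OR NOT 0) -> 1
  row 21 [10101]: ((NOT 1 XOR 0) OR NOT 1) -> 0
  row 22 [10110]: ((NOT 1 XOR 1) OR NOT 0) -> 1
  row 23 [10111]: ((NOT 1 XOR 1) OR NOT 1) -> 1
  row 24 [11000]: ((NOT 0 XOR 0) OR NOT 0) -> 1
  row 25 [11001]: ((NOT 0 XOR 0) OR NOT 1) -> 1
  row 26 [11010]: ((NOT 0 XOR 1) OR NOT 0) -> 1
  row 27 [11011]: ((NOT 0 XOR 1) OR NOT 1) -> 0
  row 28 [11100]: ((NOT 1 XOR 0) OR NOT 0) -> 1
  row 29 [11101]: ((NOT 1 XOR 0) OR NOT 1) -> 0
  row 30 [11110]: ((NOT 1 XOR 1) OR NOT 0) -> 1
  row 31 [11111]: ((NOT 1 XOR 1) OR NOT 1) -> 1
Full result column, 8 rows per line (x1,x2 fixed per line; x3,x4,x5 runs 000..111 left to right):
  rows 0-7 [x1,x2=00]: 11101011  (ones: 6)
  rows 8-15 [x1,x2=01]: 11101011  (ones: 6)
  rows 16-23 [x1,x2=10]: 11101011  (ones: 6)
  rows 24-31 [x1,x2=11]: 11101011  (ones: 6)
Count of 1-rows = 6+6+6+6 = 24

24


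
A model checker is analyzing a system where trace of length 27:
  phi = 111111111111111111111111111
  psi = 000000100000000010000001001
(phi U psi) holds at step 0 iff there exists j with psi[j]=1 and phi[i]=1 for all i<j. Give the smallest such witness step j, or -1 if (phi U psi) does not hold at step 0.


(phi U psi) at 0: need smallest j with psi[j]=1 and phi[i]=1 for all i in [0,j).
Scan from step 0:
  step 0: phi=1, psi=0 -> continue
  step 1: phi=1, psi=0 -> continue
  step 2: phi=1, psi=0 -> continue
  step 3: phi=1, psi=0 -> continue
  step 6: psi=1 and phi held for [0,6) -> witness found
Witness step = 6

6


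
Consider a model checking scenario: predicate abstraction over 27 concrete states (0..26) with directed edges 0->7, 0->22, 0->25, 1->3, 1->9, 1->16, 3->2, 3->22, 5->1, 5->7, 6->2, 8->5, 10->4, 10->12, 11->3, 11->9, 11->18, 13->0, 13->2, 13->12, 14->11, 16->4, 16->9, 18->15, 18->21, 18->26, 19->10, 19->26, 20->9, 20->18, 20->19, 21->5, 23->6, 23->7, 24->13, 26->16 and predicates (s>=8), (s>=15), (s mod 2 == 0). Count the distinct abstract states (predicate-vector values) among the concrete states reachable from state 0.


BFS from 0:
Concrete reachable: {0, 7, 22, 25}
Abstract via predicates (s>=8), (s>=15), (s mod 2 == 0):
  (0,0,0) <- {7}
  (0,0,1) <- {0}
  (1,1,0) <- {25}
  (1,1,1) <- {22}
Distinct abstract states = 4

4


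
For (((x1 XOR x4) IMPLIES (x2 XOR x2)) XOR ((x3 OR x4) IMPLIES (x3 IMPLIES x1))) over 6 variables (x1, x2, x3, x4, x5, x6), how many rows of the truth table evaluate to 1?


Formula: (((x1 XOR x4) IMPLIES (x2 XOR x2)) XOR ((x3 OR x4) IMPLIES (x3 IMPLIES x1))) over 6 vars (64 rows)
Evaluate each row (x1, x2, x3, x4, x5, x6 as bits, MSB first):
  row 0 [000000]: (((0 XOR 0) IMPLIES (0 XOR 0)) XOR ((0 OR 0) IMPLIES (0 IMPLIES 0))) -> 0
  row 1 [000001]: (((0 XOR 0) IMPLIES (0 XOR 0)) XOR ((0 OR 0) IMPLIES (0 IMPLIES 0))) -> 0
  row 2 [000010]: (((0 XOR 0) IMPLIES (0 XOR 0)) XOR ((0 OR 0) IMPLIES (0 IMPLIES 0))) -> 0
  row 3 [000011]: (((0 XOR 0) IMPLIES (0 XOR 0)) XOR ((0 OR 0) IMPLIES (0 IMPLIES 0))) -> 0
  row 4 [000100]: (((0 XOR 1) IMPLIES (0 XOR 0)) XOR ((0 OR 1) IMPLIES (0 IMPLIES 0))) -> 1
  (every remaining row is evaluated the same way; all 64 results are listed next)
Full result column, 8 rows per line (x1,x2,x3 fixed per line; x4,x5,x6 runs 000..111 left to right):
  rows 0-7 [x1,x2,x3=000]: 00001111  (ones: 4)
  rows 8-15 [x1,x2,x3=001]: 11110000  (ones: 4)
  rows 16-23 [x1,x2,x3=010]: 00001111  (ones: 4)
  rows 24-31 [x1,x2,x3=011]: 11110000  (ones: 4)
  rows 32-39 [x1,x2,x3=100]: 11110000  (ones: 4)
  rows 40-47 [x1,x2,x3=101]: 11110000  (ones: 4)
  rows 48-55 [x1,x2,x3=110]: 11110000  (ones: 4)
  rows 56-63 [x1,x2,x3=111]: 11110000  (ones: 4)
Count of 1-rows = 4+4+4+4+4+4+4+4 = 32

32


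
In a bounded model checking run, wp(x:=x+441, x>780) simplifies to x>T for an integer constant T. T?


Formula: wp(x:=E, P) = P[E/x] (substitute E for x in postcondition)
Step 1: Postcondition: x>780
Step 2: Substitute x+441 for x: x+441>780
Step 3: Solve for x: x > 780-441 = 339

339


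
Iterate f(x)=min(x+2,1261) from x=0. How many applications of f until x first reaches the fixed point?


Step 1: x=0, cap=1261, increment=2
Step 2: x grows by 2 each step until capped at 1261; fixed point is x=1261
Step 3: iterations = ceil(1261/2) = 631

631


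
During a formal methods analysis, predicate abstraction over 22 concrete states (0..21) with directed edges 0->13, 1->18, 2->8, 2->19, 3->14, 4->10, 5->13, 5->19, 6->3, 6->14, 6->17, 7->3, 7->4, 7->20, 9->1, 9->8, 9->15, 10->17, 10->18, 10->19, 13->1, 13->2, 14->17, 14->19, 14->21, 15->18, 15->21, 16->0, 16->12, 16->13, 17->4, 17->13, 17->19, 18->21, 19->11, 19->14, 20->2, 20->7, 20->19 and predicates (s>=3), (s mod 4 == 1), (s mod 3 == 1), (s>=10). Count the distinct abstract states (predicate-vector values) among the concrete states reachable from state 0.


BFS from 0:
Concrete reachable: {0, 1, 2, 4, 8, 10, 11, 13, 14, 17, 18, 19, 21}
Abstract via predicates (s>=3), (s mod 4 == 1), (s mod 3 == 1), (s>=10):
  (0,0,0,0) <- {0, 2}
  (0,1,1,0) <- {1}
  (1,0,0,0) <- {8}
  (1,0,0,1) <- {11, 14, 18}
  (1,0,1,0) <- {4}
  (1,0,1,1) <- {10, 19}
  (1,1,0,1) <- {17, 21}
  (1,1,1,1) <- {13}
Distinct abstract states = 8

8


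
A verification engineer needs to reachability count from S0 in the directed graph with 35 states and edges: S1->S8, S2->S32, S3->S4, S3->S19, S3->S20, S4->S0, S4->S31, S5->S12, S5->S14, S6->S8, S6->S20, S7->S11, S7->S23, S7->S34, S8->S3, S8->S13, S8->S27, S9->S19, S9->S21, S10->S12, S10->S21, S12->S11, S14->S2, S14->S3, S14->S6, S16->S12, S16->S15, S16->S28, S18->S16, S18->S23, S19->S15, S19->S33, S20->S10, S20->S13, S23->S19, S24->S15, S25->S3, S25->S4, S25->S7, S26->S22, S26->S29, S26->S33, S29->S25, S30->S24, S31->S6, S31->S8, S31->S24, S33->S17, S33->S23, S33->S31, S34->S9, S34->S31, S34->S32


BFS from S0:
  layer 0: {S0}
Reachable set: {S0}
Count = 1

1


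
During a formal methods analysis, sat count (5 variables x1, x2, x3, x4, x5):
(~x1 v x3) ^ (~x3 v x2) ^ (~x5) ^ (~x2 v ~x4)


CNF with 4 clauses over 5 vars (32 assignments).
An assignment satisfies CNF iff every clause has >=1 true literal.
Check each row (bits = x1,x2,x3,x4,x5; clause T/F shown):
  row 0 [00000]: clauses=TTTT -> 1
  row 1 [00001]: clauses=TTFT -> 0
  row 2 [00010]: clauses=TTTT -> 1
  row 3 [00011]: clauses=TTFT -> 0
  row 4 [00100]: clauses=TFTT -> 0
  row 5 [00101]: clauses=TFFT -> 0
  row 6 [00110]: clauses=TFTT -> 0
  row 7 [00111]: clauses=TFFT -> 0
  row 8 [01000]: clauses=TTTT -> 1
  row 9 [01001]: clauses=TTFT -> 0
  row 10 [01010]: clauses=TTTF -> 0
  row 11 [01011]: clauses=TTFF -> 0
  row 12 [01100]: clauses=TTTT -> 1
  row 13 [01101]: clauses=TTFT -> 0
  row 14 [01110]: clauses=TTTF -> 0
  row 15 [01111]: clauses=TTFF -> 0
  row 16 [10000]: clauses=FTTT -> 0
  row 17 [10001]: clauses=FTFT -> 0
  row 18 [10010]: clauses=FTTT -> 0
  row 19 [10011]: clauses=FTFT -> 0
  row 20 [10100]: clauses=TFTT -> 0
  row 21 [10101]: clauses=TFFT -> 0
  row 22 [10110]: clauses=TFTT -> 0
  row 23 [10111]: clauses=TFFT -> 0
  row 24 [11000]: clauses=FTTT -> 0
  row 25 [11001]: clauses=FTFT -> 0
  row 26 [11010]: clauses=FTTF -> 0
  row 27 [11011]: clauses=FTFF -> 0
  row 28 [11100]: clauses=TTTT -> 1
  row 29 [11101]: clauses=TTFT -> 0
  row 30 [11110]: clauses=TTTF -> 0
  row 31 [11111]: clauses=TTFF -> 0
Full result column, 8 rows per line (x1,x2 fixed per line; x3,x4,x5 runs 000..111 left to right):
  rows 0-7 [x1,x2=00]: 10100000  (ones: 2)
  rows 8-15 [x1,x2=01]: 10001000  (ones: 2)
  rows 16-23 [x1,x2=10]: 00000000  (ones: 0)
  rows 24-31 [x1,x2=11]: 00001000  (ones: 1)
Satisfying assignments = 2+2+0+1 = 5

5


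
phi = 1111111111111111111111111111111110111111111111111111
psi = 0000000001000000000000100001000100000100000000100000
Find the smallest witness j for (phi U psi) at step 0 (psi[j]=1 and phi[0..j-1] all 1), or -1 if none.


(phi U psi) at 0: need smallest j with psi[j]=1 and phi[i]=1 for all i in [0,j).
Scan from step 0:
  step 0: phi=1, psi=0 -> continue
  step 1: phi=1, psi=0 -> continue
  step 2: phi=1, psi=0 -> continue
  step 3: phi=1, psi=0 -> continue
  step 9: psi=1 and phi held for [0,9) -> witness found
Witness step = 9

9
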